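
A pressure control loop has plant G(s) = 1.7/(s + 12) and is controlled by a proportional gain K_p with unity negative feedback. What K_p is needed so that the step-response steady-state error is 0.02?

K_p = 346

For a type-0 loop with proportional control, e_ss = 1/(1 + K_p·G(0)).
G(0) = 0.1417. Require 1/(1 + K_p·0.1417) = 0.02, so 1 + 0.1417·K_p = 50.
K_p = (50 − 1)/0.1417 = 346.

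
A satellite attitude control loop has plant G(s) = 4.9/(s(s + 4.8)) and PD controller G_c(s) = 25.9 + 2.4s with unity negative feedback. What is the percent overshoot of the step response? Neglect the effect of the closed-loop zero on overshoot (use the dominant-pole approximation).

3.32%

Forward path: (25.9 + 2.4s)·4.9/(s(s+4.8)). The closed-loop characteristic equation is s² + (4.8 + 4.9·2.4)s + 4.9·25.9 = 0.
That is s² + 16.56s + 126.9 = 0, so ω_n = 11.27 rad/s and ζ = 16.56/(2·11.27) = 0.735.
%OS = 100·exp(−πζ/√(1−ζ²)) = 3.32%.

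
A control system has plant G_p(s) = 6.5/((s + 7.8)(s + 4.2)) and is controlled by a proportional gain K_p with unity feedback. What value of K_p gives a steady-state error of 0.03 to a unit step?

K_p = 163

For a type-0 loop with proportional control, e_ss = 1/(1 + K_p·G_p(0)).
G_p(0) = 0.1984. Require 1/(1 + K_p·0.1984) = 0.03, so 1 + 0.1984·K_p = 33.33.
K_p = (33.33 − 1)/0.1984 = 163.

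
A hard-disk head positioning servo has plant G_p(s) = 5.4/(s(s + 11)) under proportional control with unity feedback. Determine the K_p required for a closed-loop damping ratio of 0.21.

K_p = 127

Closed-loop characteristic equation: s² + 11s + K_p·5.4 = 0.
So ω_n = √(5.4K_p) and 2ζω_n = 11, giving ζ = 11/(2√(5.4K_p)).
Setting ζ = 0.21: √(5.4K_p) = 11/(2·0.21) = 26.19, so K_p = 685.9/5.4 = 127.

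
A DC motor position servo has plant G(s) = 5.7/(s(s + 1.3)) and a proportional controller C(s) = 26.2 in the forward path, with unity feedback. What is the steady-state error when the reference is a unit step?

0

The open loop C(s)G(s) has a pole at the origin (type 1), so the static position error constant is infinite and e_ss = 1/(1+∞) = 0.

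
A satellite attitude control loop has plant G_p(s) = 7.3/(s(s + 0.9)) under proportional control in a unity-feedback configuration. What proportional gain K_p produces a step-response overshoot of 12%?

From %OS = 100·exp(−πζ/√(1−ζ²)) = 12%, ζ = −ln(0.12)/√(π²+ln²(0.12)) = 0.5594.
Characteristic equation s² + 0.9s + 7.3K_p = 0 gives ζ = 0.9/(2√(7.3K_p)).
Setting ζ = 0.5594: √(7.3K_p) = 0.9/(2·0.5594) = 0.8044, so K_p = 0.6471/7.3 = 0.0886.

K_p = 0.0886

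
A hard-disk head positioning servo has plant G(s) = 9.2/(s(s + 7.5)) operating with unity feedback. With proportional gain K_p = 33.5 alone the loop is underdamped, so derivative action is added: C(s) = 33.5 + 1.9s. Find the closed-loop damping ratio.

Forward path: (33.5 + 1.9s)·9.2/(s(s+7.5)). The closed-loop characteristic equation is s² + (7.5 + 9.2·1.9)s + 9.2·33.5 = 0.
That is s² + 24.98s + 308.2 = 0, so ω_n = 17.56 rad/s and ζ = 24.98/(2·17.56) = 0.7115.

ζ = 0.711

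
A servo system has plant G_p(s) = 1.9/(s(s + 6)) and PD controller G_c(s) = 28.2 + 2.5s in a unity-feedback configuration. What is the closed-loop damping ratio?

Forward path: (28.2 + 2.5s)·1.9/(s(s+6)). The closed-loop characteristic equation is s² + (6 + 1.9·2.5)s + 1.9·28.2 = 0.
That is s² + 10.75s + 53.58 = 0, so ω_n = 7.32 rad/s and ζ = 10.75/(2·7.32) = 0.7343.

ζ = 0.734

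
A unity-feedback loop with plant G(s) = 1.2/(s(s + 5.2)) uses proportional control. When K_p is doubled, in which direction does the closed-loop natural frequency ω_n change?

increase

ω_n = √(1.2·K_p), which grows with K_p.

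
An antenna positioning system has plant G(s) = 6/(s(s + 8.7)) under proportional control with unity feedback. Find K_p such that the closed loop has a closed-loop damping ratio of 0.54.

K_p = 10.8

Closed-loop characteristic equation: s² + 8.7s + K_p·6 = 0.
So ω_n = √(6K_p) and 2ζω_n = 8.7, giving ζ = 8.7/(2√(6K_p)).
Setting ζ = 0.54: √(6K_p) = 8.7/(2·0.54) = 8.056, so K_p = 64.89/6 = 10.8.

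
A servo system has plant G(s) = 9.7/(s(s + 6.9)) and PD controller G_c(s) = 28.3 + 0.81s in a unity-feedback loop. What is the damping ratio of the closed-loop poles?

Forward path: (28.3 + 0.81s)·9.7/(s(s+6.9)). The closed-loop characteristic equation is s² + (6.9 + 9.7·0.81)s + 9.7·28.3 = 0.
That is s² + 14.76s + 274.5 = 0, so ω_n = 16.57 rad/s and ζ = 14.76/(2·16.57) = 0.4453.

ζ = 0.445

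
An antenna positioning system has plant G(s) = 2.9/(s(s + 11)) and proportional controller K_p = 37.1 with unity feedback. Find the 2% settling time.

T_s ≈ 0.727 s

From 1 + K_pG(s) = 0: s² + 11s + 107.6 = 0 ⇒ ω_n = 10.37, ζ = 0.5302.
2% settling time T_s ≈ 4/(ζω_n) = 4/5.5 = 0.727 s.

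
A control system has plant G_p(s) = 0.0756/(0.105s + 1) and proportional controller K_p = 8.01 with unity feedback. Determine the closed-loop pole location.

s = -15.29

Closed loop: T(s) = K_p·G_p/(1+K_p·G_p) = 0.6056/(0.105s + 1 + 0.6056), with pole at s = −(1 + 0.6056)/0.105 = −15.29.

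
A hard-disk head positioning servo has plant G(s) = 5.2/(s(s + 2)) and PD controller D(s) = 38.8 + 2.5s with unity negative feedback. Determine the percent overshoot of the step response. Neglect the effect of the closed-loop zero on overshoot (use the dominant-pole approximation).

14.2%

Forward path: (38.8 + 2.5s)·5.2/(s(s+2)). The closed-loop characteristic equation is s² + (2 + 5.2·2.5)s + 5.2·38.8 = 0.
That is s² + 15s + 201.8 = 0, so ω_n = 14.2 rad/s and ζ = 15/(2·14.2) = 0.528.
%OS = 100·exp(−πζ/√(1−ζ²)) = 14.2%.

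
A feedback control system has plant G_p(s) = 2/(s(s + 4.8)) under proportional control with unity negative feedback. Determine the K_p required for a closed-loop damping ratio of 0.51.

Closed-loop characteristic equation: s² + 4.8s + K_p·2 = 0.
So ω_n = √(2K_p) and 2ζω_n = 4.8, giving ζ = 4.8/(2√(2K_p)).
Setting ζ = 0.51: √(2K_p) = 4.8/(2·0.51) = 4.706, so K_p = 22.15/2 = 11.1.

K_p = 11.1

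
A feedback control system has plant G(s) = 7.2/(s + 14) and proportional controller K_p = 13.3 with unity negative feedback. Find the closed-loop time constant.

Closed-loop transfer function: T(s) = K_p·G(s)/(1 + K_p·G(s)) = 95.76/(s + 14 + 95.76) = 95.76/(s + 109.8).
Time constant τ = 1/109.8 = 0.00911 s.

τ = 0.00911 s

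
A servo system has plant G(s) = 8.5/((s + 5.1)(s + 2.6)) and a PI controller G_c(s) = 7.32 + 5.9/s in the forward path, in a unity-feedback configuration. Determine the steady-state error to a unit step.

The open loop G_c(s)G(s) has a pole at the origin (type 1), so the static position error constant is infinite and e_ss = 1/(1+∞) = 0.

0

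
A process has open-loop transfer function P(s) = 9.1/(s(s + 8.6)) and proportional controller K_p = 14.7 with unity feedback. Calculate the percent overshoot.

From 1 + K_pP(s) = 0: s² + 8.6s + 133.8 = 0 ⇒ ω_n = 11.57, ζ = 0.3718.
%OS = 100·exp(−πζ/√(1−ζ²)) = 100·exp(−π·0.3718/√0.8618) = 28.4%.

28.4%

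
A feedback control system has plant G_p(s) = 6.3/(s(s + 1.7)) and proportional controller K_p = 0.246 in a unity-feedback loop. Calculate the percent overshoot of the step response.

From 1 + K_pG_p(s) = 0: s² + 1.7s + 1.55 = 0 ⇒ ω_n = 1.245, ζ = 0.6828.
%OS = 100·exp(−πζ/√(1−ζ²)) = 100·exp(−π·0.6828/√0.5338) = 5.31%.

5.31%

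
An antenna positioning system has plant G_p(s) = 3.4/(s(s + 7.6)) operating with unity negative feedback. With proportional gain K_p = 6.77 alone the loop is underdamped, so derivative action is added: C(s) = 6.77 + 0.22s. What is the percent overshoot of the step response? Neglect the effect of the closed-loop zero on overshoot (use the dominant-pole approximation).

0.391%

Forward path: (6.77 + 0.22s)·3.4/(s(s+7.6)). The closed-loop characteristic equation is s² + (7.6 + 3.4·0.22)s + 3.4·6.77 = 0.
That is s² + 8.348s + 23.02 = 0, so ω_n = 4.798 rad/s and ζ = 8.348/(2·4.798) = 0.87.
%OS = 100·exp(−πζ/√(1−ζ²)) = 0.391%.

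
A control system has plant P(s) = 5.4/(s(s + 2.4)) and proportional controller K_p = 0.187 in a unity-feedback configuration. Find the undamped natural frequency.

1 + K_p·P(s) = 0 gives s² + 2.4s + 1.01 = 0.
So ω_n² = 1.01 ⇒ ω_n = 1.005 rad/s, and ζ = 2.4/(2ω_n) = 1.19.

ω_n = 1 rad/s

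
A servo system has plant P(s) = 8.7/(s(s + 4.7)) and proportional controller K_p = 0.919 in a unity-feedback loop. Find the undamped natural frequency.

ω_n = 2.83 rad/s

With unity feedback the closed-loop characteristic equation is s² + 4.7s + 0.919·8.7 = s² + 4.7s + 7.995 = 0.
So ω_n² = 7.995 ⇒ ω_n = 2.828 rad/s, and ζ = 4.7/(2ω_n) = 0.831.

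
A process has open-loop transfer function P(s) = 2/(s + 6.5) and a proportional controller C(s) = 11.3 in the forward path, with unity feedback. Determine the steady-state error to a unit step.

0.223

The loop is type 0. Static position error constant K_pos = C(0)·P(0) = 11.3·0.3077 = 3.477.
Steady-state error to a unit step: e_ss = 1/(1+K_pos) = 1/4.477 = 0.223.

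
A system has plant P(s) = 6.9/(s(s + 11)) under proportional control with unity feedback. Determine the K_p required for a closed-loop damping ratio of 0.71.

K_p = 8.7

Closed-loop characteristic equation: s² + 11s + K_p·6.9 = 0.
So ω_n = √(6.9K_p) and 2ζω_n = 11, giving ζ = 11/(2√(6.9K_p)).
Setting ζ = 0.71: √(6.9K_p) = 11/(2·0.71) = 7.746, so K_p = 60.01/6.9 = 8.7.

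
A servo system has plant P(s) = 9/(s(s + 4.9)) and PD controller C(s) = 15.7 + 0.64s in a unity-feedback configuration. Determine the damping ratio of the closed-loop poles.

ζ = 0.448

Forward path: (15.7 + 0.64s)·9/(s(s+4.9)). The closed-loop characteristic equation is s² + (4.9 + 9·0.64)s + 9·15.7 = 0.
That is s² + 10.66s + 141.3 = 0, so ω_n = 11.89 rad/s and ζ = 10.66/(2·11.89) = 0.4484.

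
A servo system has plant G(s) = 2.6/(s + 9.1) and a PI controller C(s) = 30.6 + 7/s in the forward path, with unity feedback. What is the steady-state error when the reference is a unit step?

The open loop C(s)G(s) has a pole at the origin (type 1), so the static position error constant is infinite and e_ss = 1/(1+∞) = 0.

0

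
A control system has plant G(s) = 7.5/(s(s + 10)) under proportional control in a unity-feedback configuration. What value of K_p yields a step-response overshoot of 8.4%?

From %OS = 100·exp(−πζ/√(1−ζ²)) = 8.4%, ζ = −ln(0.084)/√(π²+ln²(0.084)) = 0.6191.
Characteristic equation s² + 10s + 7.5K_p = 0 gives ζ = 10/(2√(7.5K_p)).
Setting ζ = 0.6191: √(7.5K_p) = 10/(2·0.6191) = 8.076, so K_p = 65.22/7.5 = 8.7.

K_p = 8.7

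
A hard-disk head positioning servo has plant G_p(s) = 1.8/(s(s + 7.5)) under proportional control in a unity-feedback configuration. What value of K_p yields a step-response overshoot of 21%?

K_p = 39.5

From %OS = 100·exp(−πζ/√(1−ζ²)) = 21%, ζ = −ln(0.21)/√(π²+ln²(0.21)) = 0.4449.
Characteristic equation s² + 7.5s + 1.8K_p = 0 gives ζ = 7.5/(2√(1.8K_p)).
Setting ζ = 0.4449: √(1.8K_p) = 7.5/(2·0.4449) = 8.429, so K_p = 71.05/1.8 = 39.5.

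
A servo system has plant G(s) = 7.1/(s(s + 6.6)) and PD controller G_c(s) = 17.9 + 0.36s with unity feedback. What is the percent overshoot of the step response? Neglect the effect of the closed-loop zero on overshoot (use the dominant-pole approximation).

Forward path: (17.9 + 0.36s)·7.1/(s(s+6.6)). The closed-loop characteristic equation is s² + (6.6 + 7.1·0.36)s + 7.1·17.9 = 0.
That is s² + 9.156s + 127.1 = 0, so ω_n = 11.27 rad/s and ζ = 9.156/(2·11.27) = 0.4061.
%OS = 100·exp(−πζ/√(1−ζ²)) = 24.8%.

24.8%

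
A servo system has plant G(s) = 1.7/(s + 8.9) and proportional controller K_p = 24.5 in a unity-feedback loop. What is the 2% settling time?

T_s ≈ 0.0791 s

Closed-loop transfer function: T(s) = K_p·G(s)/(1 + K_p·G(s)) = 41.65/(s + 8.9 + 41.65) = 41.65/(s + 50.55).
Time constant τ = 1/50.55 = 0.01978 s, so the 2% settling time is about 4τ = 0.0791 s.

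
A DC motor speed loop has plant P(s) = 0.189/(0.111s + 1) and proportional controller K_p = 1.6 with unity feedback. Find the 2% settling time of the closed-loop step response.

Closed loop: T(s) = K_p·P/(1+K_p·P) = 0.3024/(0.111s + 1 + 0.3024), with pole at s = −(1 + 0.3024)/0.111 = −11.73.
τ = 1/11.73 = 0.08523 s, so 2% settling time ≈ 4τ = 0.341 s.

T_s ≈ 0.341 s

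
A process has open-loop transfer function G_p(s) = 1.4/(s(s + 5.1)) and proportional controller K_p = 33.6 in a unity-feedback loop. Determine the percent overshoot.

28.4%

The closed-loop denominator s² + 5.1s + 47.04 gives ω_n = √47.04 = 6.859 and ζ = 5.1/(2ω_n) = 0.3718.
%OS = 100·exp(−πζ/√(1−ζ²)) = 100·exp(−π·0.3718/√0.8618) = 28.4%.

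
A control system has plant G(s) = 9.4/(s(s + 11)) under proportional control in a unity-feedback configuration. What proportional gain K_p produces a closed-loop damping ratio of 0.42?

K_p = 18.2

Closed-loop characteristic equation: s² + 11s + K_p·9.4 = 0.
So ω_n = √(9.4K_p) and 2ζω_n = 11, giving ζ = 11/(2√(9.4K_p)).
Setting ζ = 0.42: √(9.4K_p) = 11/(2·0.42) = 13.1, so K_p = 171.5/9.4 = 18.2.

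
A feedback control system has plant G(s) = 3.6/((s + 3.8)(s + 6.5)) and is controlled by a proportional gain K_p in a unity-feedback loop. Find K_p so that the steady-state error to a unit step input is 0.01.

K_p = 679

Steady-state error for a unit step on this type-0 loop is 1/(1 + K_p·G(0)).
G(0) = 0.1457. Require 1/(1 + K_p·0.1457) = 0.01, so 1 + 0.1457·K_p = 100.
K_p = (100 − 1)/0.1457 = 679.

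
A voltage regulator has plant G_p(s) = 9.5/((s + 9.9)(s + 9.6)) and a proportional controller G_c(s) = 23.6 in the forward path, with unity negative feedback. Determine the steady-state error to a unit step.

The loop is type 0. Static position error constant K_pos = G_c(0)·G_p(0) = 23.6·0.09996 = 2.359.
Steady-state error to a unit step: e_ss = 1/(1+K_pos) = 1/3.359 = 0.298.

0.298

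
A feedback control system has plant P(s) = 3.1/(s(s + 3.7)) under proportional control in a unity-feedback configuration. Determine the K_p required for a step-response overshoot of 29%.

K_p = 8.21

From %OS = 100·exp(−πζ/√(1−ζ²)) = 29%, ζ = −ln(0.29)/√(π²+ln²(0.29)) = 0.3666.
Characteristic equation s² + 3.7s + 3.1K_p = 0 gives ζ = 3.7/(2√(3.1K_p)).
Setting ζ = 0.3666: √(3.1K_p) = 3.7/(2·0.3666) = 5.046, so K_p = 25.47/3.1 = 8.21.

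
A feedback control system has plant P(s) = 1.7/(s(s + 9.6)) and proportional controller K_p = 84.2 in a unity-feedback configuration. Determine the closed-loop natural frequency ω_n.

ω_n = 12 rad/s

The closed-loop denominator is s(s+9.6) + 84.2·1.7 = s² + 9.6s + 143.1.
Matching s² + 2ζω_n s + ω_n²: ω_n = √143.1 = 11.96 rad/s and 2ζω_n = 9.6, so ζ = 9.6/(2·11.96) = 0.401.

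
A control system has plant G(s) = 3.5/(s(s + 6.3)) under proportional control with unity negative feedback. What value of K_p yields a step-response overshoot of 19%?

From %OS = 100·exp(−πζ/√(1−ζ²)) = 19%, ζ = −ln(0.19)/√(π²+ln²(0.19)) = 0.4673.
Characteristic equation s² + 6.3s + 3.5K_p = 0 gives ζ = 6.3/(2√(3.5K_p)).
Setting ζ = 0.4673: √(3.5K_p) = 6.3/(2·0.4673) = 6.74, so K_p = 45.43/3.5 = 13.

K_p = 13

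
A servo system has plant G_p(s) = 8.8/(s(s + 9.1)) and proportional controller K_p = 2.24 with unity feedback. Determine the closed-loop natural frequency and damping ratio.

ω_n = 4.44 rad/s, ζ = 1.02

With unity feedback the closed-loop characteristic equation is s² + 9.1s + 2.24·8.8 = s² + 9.1s + 19.71 = 0.
So ω_n² = 19.71 ⇒ ω_n = 4.44 rad/s, and ζ = 9.1/(2ω_n) = 1.02.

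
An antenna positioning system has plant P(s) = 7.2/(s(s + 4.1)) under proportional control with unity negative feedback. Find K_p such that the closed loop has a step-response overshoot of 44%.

K_p = 9.13

From %OS = 100·exp(−πζ/√(1−ζ²)) = 44%, ζ = −ln(0.44)/√(π²+ln²(0.44)) = 0.2528.
Characteristic equation s² + 4.1s + 7.2K_p = 0 gives ζ = 4.1/(2√(7.2K_p)).
Setting ζ = 0.2528: √(7.2K_p) = 4.1/(2·0.2528) = 8.108, so K_p = 65.74/7.2 = 9.13.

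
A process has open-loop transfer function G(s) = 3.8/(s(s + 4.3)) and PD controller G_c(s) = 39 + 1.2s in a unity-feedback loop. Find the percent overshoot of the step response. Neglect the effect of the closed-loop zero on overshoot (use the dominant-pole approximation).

29.3%

Forward path: (39 + 1.2s)·3.8/(s(s+4.3)). The closed-loop characteristic equation is s² + (4.3 + 3.8·1.2)s + 3.8·39 = 0.
That is s² + 8.86s + 148.2 = 0, so ω_n = 12.17 rad/s and ζ = 8.86/(2·12.17) = 0.3639.
%OS = 100·exp(−πζ/√(1−ζ²)) = 29.3%.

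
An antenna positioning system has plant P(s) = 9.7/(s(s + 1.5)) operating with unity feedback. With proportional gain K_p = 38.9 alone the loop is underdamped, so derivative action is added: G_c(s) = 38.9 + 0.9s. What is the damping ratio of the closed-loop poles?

Forward path: (38.9 + 0.9s)·9.7/(s(s+1.5)). The closed-loop characteristic equation is s² + (1.5 + 9.7·0.9)s + 9.7·38.9 = 0.
That is s² + 10.23s + 377.3 = 0, so ω_n = 19.42 rad/s and ζ = 10.23/(2·19.42) = 0.2633.

ζ = 0.263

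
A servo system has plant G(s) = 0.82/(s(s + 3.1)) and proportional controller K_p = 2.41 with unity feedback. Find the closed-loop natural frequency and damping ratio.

ω_n = 1.41 rad/s, ζ = 1.1

1 + K_p·G(s) = 0 gives s² + 3.1s + 1.976 = 0.
So ω_n² = 1.976 ⇒ ω_n = 1.406 rad/s, and ζ = 3.1/(2ω_n) = 1.1.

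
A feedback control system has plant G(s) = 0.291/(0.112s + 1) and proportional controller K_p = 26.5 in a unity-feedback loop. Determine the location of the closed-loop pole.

Closed loop: T(s) = K_p·G/(1+K_p·G) = 7.711/(0.112s + 1 + 7.711), with pole at s = −(1 + 7.711)/0.112 = −77.78.

s = -77.78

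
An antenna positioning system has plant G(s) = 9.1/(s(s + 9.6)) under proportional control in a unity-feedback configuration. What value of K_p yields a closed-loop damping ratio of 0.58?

K_p = 7.53

Closed-loop characteristic equation: s² + 9.6s + K_p·9.1 = 0.
So ω_n = √(9.1K_p) and 2ζω_n = 9.6, giving ζ = 9.6/(2√(9.1K_p)).
Setting ζ = 0.58: √(9.1K_p) = 9.6/(2·0.58) = 8.276, so K_p = 68.49/9.1 = 7.53.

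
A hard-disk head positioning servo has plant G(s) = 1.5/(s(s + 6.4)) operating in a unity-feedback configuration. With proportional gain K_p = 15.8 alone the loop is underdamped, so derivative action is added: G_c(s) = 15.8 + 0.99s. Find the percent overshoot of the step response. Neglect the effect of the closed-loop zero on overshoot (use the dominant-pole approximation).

Forward path: (15.8 + 0.99s)·1.5/(s(s+6.4)). The closed-loop characteristic equation is s² + (6.4 + 1.5·0.99)s + 1.5·15.8 = 0.
That is s² + 7.885s + 23.7 = 0, so ω_n = 4.868 rad/s and ζ = 7.885/(2·4.868) = 0.8098.
%OS = 100·exp(−πζ/√(1−ζ²)) = 1.31%.

1.31%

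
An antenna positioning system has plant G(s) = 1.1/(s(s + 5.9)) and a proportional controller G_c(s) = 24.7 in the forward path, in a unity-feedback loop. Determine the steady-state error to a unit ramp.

0.217

The loop has one pole at the origin (type 1). Velocity error constant K_v = lim_{s→0} s·G_c(s)G(s) = 24.7·1.1/5.9 = 4.605.
Steady-state error to a unit ramp: e_ss = 1/K_v = 0.217.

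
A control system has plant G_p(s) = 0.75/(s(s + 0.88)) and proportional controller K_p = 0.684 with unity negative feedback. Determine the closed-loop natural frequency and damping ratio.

ω_n = 0.716 rad/s, ζ = 0.614

The closed-loop denominator is s(s+0.88) + 0.684·0.75 = s² + 0.88s + 0.513.
Matching s² + 2ζω_n s + ω_n²: ω_n = √0.513 = 0.7162 rad/s and 2ζω_n = 0.88, so ζ = 0.88/(2·0.7162) = 0.614.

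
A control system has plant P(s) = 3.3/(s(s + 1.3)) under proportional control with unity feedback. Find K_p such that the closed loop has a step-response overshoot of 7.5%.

K_p = 0.316

From %OS = 100·exp(−πζ/√(1−ζ²)) = 7.5%, ζ = −ln(0.075)/√(π²+ln²(0.075)) = 0.6362.
Characteristic equation s² + 1.3s + 3.3K_p = 0 gives ζ = 1.3/(2√(3.3K_p)).
Setting ζ = 0.6362: √(3.3K_p) = 1.3/(2·0.6362) = 1.022, so K_p = 1.044/3.3 = 0.316.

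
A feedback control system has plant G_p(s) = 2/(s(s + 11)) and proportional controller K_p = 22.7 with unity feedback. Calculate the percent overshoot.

Closed-loop characteristic equation: s² + 11s + 45.4 = 0, so ω_n = 6.738 rad/s and ζ = 11/(2·6.738) = 0.8163.
%OS = 100·exp(−πζ/√(1−ζ²)) = 100·exp(−π·0.8163/√0.3337) = 1.18%.

1.18%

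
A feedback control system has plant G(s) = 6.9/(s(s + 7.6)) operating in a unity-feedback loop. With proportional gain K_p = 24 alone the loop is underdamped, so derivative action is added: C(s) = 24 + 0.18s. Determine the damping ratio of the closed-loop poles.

Forward path: (24 + 0.18s)·6.9/(s(s+7.6)). The closed-loop characteristic equation is s² + (7.6 + 6.9·0.18)s + 6.9·24 = 0.
That is s² + 8.842s + 165.6 = 0, so ω_n = 12.87 rad/s and ζ = 8.842/(2·12.87) = 0.3436.

ζ = 0.344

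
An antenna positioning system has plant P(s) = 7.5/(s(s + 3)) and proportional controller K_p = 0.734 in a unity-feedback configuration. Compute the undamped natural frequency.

The closed-loop denominator is s(s+3) + 0.734·7.5 = s² + 3s + 5.505.
So ω_n² = 5.505 ⇒ ω_n = 2.346 rad/s, and ζ = 3/(2ω_n) = 0.639.

ω_n = 2.35 rad/s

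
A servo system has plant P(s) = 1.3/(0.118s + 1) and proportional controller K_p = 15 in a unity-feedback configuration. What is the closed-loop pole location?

Closed loop: T(s) = K_p·P/(1+K_p·P) = 19.5/(0.118s + 1 + 19.5), with pole at s = −(1 + 19.5)/0.118 = −173.7.

s = -173.7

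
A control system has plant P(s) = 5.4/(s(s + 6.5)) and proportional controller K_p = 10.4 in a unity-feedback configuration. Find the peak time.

Closed-loop characteristic equation: s² + 6.5s + 56.16 = 0, so ω_n = 7.494 rad/s and ζ = 6.5/(2·7.494) = 0.4337.
Damped frequency ω_d = ω_n√(1−ζ²) = 6.753 rad/s, so peak time T_p = π/ω_d = 0.465 s.

T_p = 0.465 s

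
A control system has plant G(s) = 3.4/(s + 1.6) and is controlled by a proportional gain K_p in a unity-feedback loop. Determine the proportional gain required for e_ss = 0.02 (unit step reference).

Steady-state error for a unit step on this type-0 loop is 1/(1 + K_p·G(0)).
G(0) = 2.125. Require 1/(1 + K_p·2.125) = 0.02, so 1 + 2.125·K_p = 50.
K_p = (50 − 1)/2.125 = 23.1.

K_p = 23.1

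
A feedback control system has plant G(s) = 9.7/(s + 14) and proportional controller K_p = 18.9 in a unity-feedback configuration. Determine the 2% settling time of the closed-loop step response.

Closed-loop transfer function: T(s) = K_p·G(s)/(1 + K_p·G(s)) = 183.3/(s + 14 + 183.3) = 183.3/(s + 197.3).
Time constant τ = 1/197.3 = 0.005068 s, so the 2% settling time is about 4τ = 0.0203 s.

T_s ≈ 0.0203 s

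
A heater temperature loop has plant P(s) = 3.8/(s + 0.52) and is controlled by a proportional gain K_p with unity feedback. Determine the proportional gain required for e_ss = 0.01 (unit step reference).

Steady-state error for a unit step on this type-0 loop is 1/(1 + K_p·P(0)).
P(0) = 7.308. Require 1/(1 + K_p·7.308) = 0.01, so 1 + 7.308·K_p = 100.
K_p = (100 − 1)/7.308 = 13.5.

K_p = 13.5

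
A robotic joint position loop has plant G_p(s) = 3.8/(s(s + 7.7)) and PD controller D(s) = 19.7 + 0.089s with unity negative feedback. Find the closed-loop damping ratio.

Forward path: (19.7 + 0.089s)·3.8/(s(s+7.7)). The closed-loop characteristic equation is s² + (7.7 + 3.8·0.089)s + 3.8·19.7 = 0.
That is s² + 8.038s + 74.86 = 0, so ω_n = 8.652 rad/s and ζ = 8.038/(2·8.652) = 0.4645.

ζ = 0.465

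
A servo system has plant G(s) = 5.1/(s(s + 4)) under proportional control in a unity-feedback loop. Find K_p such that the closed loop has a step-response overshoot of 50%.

K_p = 16.9

From %OS = 100·exp(−πζ/√(1−ζ²)) = 50%, ζ = −ln(0.5)/√(π²+ln²(0.5)) = 0.2155.
Characteristic equation s² + 4s + 5.1K_p = 0 gives ζ = 4/(2√(5.1K_p)).
Setting ζ = 0.2155: √(5.1K_p) = 4/(2·0.2155) = 9.283, so K_p = 86.17/5.1 = 16.9.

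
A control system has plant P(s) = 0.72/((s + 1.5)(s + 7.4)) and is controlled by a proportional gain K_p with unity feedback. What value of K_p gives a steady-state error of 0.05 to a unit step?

K_p = 293

The loop is type 0, so e_ss(step) = 1/(1 + K_pos) with K_pos = K_p·P(0).
P(0) = 0.06486. Require 1/(1 + K_p·0.06486) = 0.05, so 1 + 0.06486·K_p = 20.
K_p = (20 − 1)/0.06486 = 293.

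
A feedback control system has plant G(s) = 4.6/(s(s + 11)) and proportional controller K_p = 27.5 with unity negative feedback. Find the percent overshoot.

The closed-loop denominator s² + 11s + 126.5 gives ω_n = √126.5 = 11.25 and ζ = 11/(2ω_n) = 0.489.
%OS = 100·exp(−πζ/√(1−ζ²)) = 100·exp(−π·0.489/√0.7609) = 17.2%.

17.2%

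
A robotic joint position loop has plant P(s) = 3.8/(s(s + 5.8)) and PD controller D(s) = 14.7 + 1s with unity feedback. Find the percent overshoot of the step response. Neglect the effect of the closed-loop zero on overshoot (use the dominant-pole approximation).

7.19%

Forward path: (14.7 + 1s)·3.8/(s(s+5.8)). The closed-loop characteristic equation is s² + (5.8 + 3.8·1)s + 3.8·14.7 = 0.
That is s² + 9.6s + 55.86 = 0, so ω_n = 7.474 rad/s and ζ = 9.6/(2·7.474) = 0.6422.
%OS = 100·exp(−πζ/√(1−ζ²)) = 7.19%.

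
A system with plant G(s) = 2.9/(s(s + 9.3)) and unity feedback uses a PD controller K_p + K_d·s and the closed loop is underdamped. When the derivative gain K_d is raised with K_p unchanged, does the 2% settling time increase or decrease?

decrease

Characteristic equation s² + (9.3 + 2.9K_d)s + 2.9K_p = 0: raising K_d increases ζω_n = (9.3+2.9K_d)/2 while the loop stays underdamped, so T_s ≈ 4/(ζω_n) decreases.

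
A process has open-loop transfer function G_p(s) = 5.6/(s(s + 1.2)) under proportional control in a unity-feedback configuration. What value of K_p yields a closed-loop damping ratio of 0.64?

K_p = 0.157

Closed-loop characteristic equation: s² + 1.2s + K_p·5.6 = 0.
So ω_n = √(5.6K_p) and 2ζω_n = 1.2, giving ζ = 1.2/(2√(5.6K_p)).
Setting ζ = 0.64: √(5.6K_p) = 1.2/(2·0.64) = 0.9375, so K_p = 0.8789/5.6 = 0.157.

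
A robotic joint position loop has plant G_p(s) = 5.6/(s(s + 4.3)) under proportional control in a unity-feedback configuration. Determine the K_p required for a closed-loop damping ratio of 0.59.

Closed-loop characteristic equation: s² + 4.3s + K_p·5.6 = 0.
So ω_n = √(5.6K_p) and 2ζω_n = 4.3, giving ζ = 4.3/(2√(5.6K_p)).
Setting ζ = 0.59: √(5.6K_p) = 4.3/(2·0.59) = 3.644, so K_p = 13.28/5.6 = 2.37.

K_p = 2.37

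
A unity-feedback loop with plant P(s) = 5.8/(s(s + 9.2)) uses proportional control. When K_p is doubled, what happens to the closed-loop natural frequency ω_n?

ω_n = √(5.8·K_p), which grows with K_p.

increase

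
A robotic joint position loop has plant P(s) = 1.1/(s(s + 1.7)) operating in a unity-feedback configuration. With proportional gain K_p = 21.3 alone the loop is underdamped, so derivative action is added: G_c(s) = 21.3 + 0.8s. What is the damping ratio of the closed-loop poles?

Forward path: (21.3 + 0.8s)·1.1/(s(s+1.7)). The closed-loop characteristic equation is s² + (1.7 + 1.1·0.8)s + 1.1·21.3 = 0.
That is s² + 2.58s + 23.43 = 0, so ω_n = 4.84 rad/s and ζ = 2.58/(2·4.84) = 0.2665.

ζ = 0.267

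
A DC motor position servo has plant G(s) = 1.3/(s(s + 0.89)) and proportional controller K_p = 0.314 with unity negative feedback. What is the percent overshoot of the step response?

Closed-loop characteristic equation: s² + 0.89s + 0.4082 = 0, so ω_n = 0.6389 rad/s and ζ = 0.89/(2·0.6389) = 0.6965.
%OS = 100·exp(−πζ/√(1−ζ²)) = 100·exp(−π·0.6965/√0.5149) = 4.74%.

4.74%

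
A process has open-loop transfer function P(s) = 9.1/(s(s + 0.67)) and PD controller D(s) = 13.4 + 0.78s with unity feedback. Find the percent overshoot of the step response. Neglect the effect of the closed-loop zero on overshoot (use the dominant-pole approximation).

30.7%

Forward path: (13.4 + 0.78s)·9.1/(s(s+0.67)). The closed-loop characteristic equation is s² + (0.67 + 9.1·0.78)s + 9.1·13.4 = 0.
That is s² + 7.768s + 121.9 = 0, so ω_n = 11.04 rad/s and ζ = 7.768/(2·11.04) = 0.3517.
%OS = 100·exp(−πζ/√(1−ζ²)) = 30.7%.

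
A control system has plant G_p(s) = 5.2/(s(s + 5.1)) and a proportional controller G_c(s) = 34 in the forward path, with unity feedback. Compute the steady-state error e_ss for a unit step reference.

0

The open loop G_c(s)G_p(s) has a pole at the origin (type 1), so the static position error constant is infinite and e_ss = 1/(1+∞) = 0.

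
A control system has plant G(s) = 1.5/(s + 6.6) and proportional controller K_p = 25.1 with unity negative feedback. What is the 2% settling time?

T_s ≈ 0.0904 s

Closed-loop transfer function: T(s) = K_p·G(s)/(1 + K_p·G(s)) = 37.65/(s + 6.6 + 37.65) = 37.65/(s + 44.25).
Time constant τ = 1/44.25 = 0.0226 s, so the 2% settling time is about 4τ = 0.0904 s.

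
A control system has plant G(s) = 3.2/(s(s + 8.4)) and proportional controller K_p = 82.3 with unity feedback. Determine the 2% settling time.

T_s ≈ 0.952 s

The closed-loop denominator s² + 8.4s + 263.4 gives ω_n = √263.4 = 16.23 and ζ = 8.4/(2ω_n) = 0.2588.
2% settling time T_s ≈ 4/(ζω_n) = 4/4.2 = 0.952 s.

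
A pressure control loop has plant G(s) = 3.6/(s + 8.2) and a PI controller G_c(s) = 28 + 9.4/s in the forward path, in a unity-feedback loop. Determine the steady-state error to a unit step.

The open loop G_c(s)G(s) has a pole at the origin (type 1), so the static position error constant is infinite and e_ss = 1/(1+∞) = 0.

0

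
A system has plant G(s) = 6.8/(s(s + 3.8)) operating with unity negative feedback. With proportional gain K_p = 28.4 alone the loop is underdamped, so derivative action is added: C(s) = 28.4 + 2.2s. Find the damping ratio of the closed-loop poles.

ζ = 0.675

Forward path: (28.4 + 2.2s)·6.8/(s(s+3.8)). The closed-loop characteristic equation is s² + (3.8 + 6.8·2.2)s + 6.8·28.4 = 0.
That is s² + 18.76s + 193.1 = 0, so ω_n = 13.9 rad/s and ζ = 18.76/(2·13.9) = 0.675.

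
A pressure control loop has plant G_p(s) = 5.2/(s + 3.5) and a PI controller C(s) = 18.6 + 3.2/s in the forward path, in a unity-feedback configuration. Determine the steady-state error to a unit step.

0

The open loop C(s)G_p(s) has a pole at the origin (type 1), so the static position error constant is infinite and e_ss = 1/(1+∞) = 0.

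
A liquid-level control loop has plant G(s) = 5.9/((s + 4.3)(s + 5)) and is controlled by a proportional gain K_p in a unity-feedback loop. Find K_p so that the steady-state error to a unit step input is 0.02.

Steady-state error for a unit step on this type-0 loop is 1/(1 + K_p·G(0)).
G(0) = 0.2744. Require 1/(1 + K_p·0.2744) = 0.02, so 1 + 0.2744·K_p = 50.
K_p = (50 − 1)/0.2744 = 179.

K_p = 179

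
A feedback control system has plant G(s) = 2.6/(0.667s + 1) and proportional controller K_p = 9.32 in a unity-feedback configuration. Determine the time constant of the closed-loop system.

τ = 0.0264 s

Closed loop: T(s) = K_p·G/(1+K_p·G) = 24.23/(0.667s + 1 + 24.23), with pole at s = −(1 + 24.23)/0.667 = −37.83.
Closed-loop time constant τ = 1/37.83 = 0.0264 s.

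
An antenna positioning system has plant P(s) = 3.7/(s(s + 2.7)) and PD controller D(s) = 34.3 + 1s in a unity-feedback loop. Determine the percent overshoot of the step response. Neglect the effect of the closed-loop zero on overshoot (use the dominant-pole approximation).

Forward path: (34.3 + 1s)·3.7/(s(s+2.7)). The closed-loop characteristic equation is s² + (2.7 + 3.7·1)s + 3.7·34.3 = 0.
That is s² + 6.4s + 126.9 = 0, so ω_n = 11.27 rad/s and ζ = 6.4/(2·11.27) = 0.2841.
%OS = 100·exp(−πζ/√(1−ζ²)) = 39.4%.

39.4%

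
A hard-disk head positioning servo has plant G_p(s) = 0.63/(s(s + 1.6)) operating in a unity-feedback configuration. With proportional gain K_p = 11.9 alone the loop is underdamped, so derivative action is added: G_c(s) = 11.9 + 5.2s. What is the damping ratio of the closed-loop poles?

Forward path: (11.9 + 5.2s)·0.63/(s(s+1.6)). The closed-loop characteristic equation is s² + (1.6 + 0.63·5.2)s + 0.63·11.9 = 0.
That is s² + 4.876s + 7.497 = 0, so ω_n = 2.738 rad/s and ζ = 4.876/(2·2.738) = 0.8904.

ζ = 0.89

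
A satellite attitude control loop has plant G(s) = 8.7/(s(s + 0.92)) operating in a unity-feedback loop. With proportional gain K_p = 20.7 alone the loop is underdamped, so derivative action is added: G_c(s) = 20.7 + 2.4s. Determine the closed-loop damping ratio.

ζ = 0.812

Forward path: (20.7 + 2.4s)·8.7/(s(s+0.92)). The closed-loop characteristic equation is s² + (0.92 + 8.7·2.4)s + 8.7·20.7 = 0.
That is s² + 21.8s + 180.1 = 0, so ω_n = 13.42 rad/s and ζ = 21.8/(2·13.42) = 0.8122.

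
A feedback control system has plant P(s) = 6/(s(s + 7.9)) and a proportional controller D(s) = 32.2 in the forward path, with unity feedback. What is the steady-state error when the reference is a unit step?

0

The open loop D(s)P(s) has a pole at the origin (type 1), so the static position error constant is infinite and e_ss = 1/(1+∞) = 0.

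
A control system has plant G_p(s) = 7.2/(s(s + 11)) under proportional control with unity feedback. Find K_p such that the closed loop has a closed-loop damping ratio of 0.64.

Closed-loop characteristic equation: s² + 11s + K_p·7.2 = 0.
So ω_n = √(7.2K_p) and 2ζω_n = 11, giving ζ = 11/(2√(7.2K_p)).
Setting ζ = 0.64: √(7.2K_p) = 11/(2·0.64) = 8.594, so K_p = 73.85/7.2 = 10.3.

K_p = 10.3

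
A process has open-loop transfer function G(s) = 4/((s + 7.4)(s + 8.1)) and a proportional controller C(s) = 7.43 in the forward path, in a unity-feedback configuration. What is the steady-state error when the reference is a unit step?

The loop is type 0. Static position error constant K_pos = C(0)·G(0) = 7.43·0.06673 = 0.4958.
Steady-state error to a unit step: e_ss = 1/(1+K_pos) = 1/1.496 = 0.669.

0.669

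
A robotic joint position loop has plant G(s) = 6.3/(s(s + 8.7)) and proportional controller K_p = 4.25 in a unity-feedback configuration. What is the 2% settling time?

T_s ≈ 0.92 s

Closed-loop characteristic equation: s² + 8.7s + 26.77 = 0, so ω_n = 5.174 rad/s and ζ = 8.7/(2·5.174) = 0.8407.
2% settling time T_s ≈ 4/(ζω_n) = 4/4.35 = 0.92 s.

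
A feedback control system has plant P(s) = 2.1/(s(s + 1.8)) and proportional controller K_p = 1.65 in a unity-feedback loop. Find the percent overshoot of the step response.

17.6%

The closed-loop denominator s² + 1.8s + 3.465 gives ω_n = √3.465 = 1.861 and ζ = 1.8/(2ω_n) = 0.4835.
%OS = 100·exp(−πζ/√(1−ζ²)) = 100·exp(−π·0.4835/√0.7662) = 17.6%.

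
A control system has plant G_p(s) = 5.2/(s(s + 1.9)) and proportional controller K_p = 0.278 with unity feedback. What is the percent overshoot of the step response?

The closed-loop denominator s² + 1.9s + 1.446 gives ω_n = √1.446 = 1.202 and ζ = 1.9/(2ω_n) = 0.7901.
%OS = 100·exp(−πζ/√(1−ζ²)) = 100·exp(−π·0.7901/√0.3757) = 1.74%.

1.74%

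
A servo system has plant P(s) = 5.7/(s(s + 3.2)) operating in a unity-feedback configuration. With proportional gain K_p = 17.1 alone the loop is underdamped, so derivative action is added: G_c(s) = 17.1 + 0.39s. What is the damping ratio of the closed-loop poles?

Forward path: (17.1 + 0.39s)·5.7/(s(s+3.2)). The closed-loop characteristic equation is s² + (3.2 + 5.7·0.39)s + 5.7·17.1 = 0.
That is s² + 5.423s + 97.47 = 0, so ω_n = 9.873 rad/s and ζ = 5.423/(2·9.873) = 0.2746.

ζ = 0.275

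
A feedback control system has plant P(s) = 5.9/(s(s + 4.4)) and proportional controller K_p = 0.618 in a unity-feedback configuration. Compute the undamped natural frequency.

The closed-loop denominator is s(s+4.4) + 0.618·5.9 = s² + 4.4s + 3.646.
Matching s² + 2ζω_n s + ω_n²: ω_n = √3.646 = 1.91 rad/s and 2ζω_n = 4.4, so ζ = 4.4/(2·1.91) = 1.15.

ω_n = 1.91 rad/s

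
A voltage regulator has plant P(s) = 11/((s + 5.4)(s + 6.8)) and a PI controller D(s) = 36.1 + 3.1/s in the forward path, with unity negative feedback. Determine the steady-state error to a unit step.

0

The open loop D(s)P(s) has a pole at the origin (type 1), so the static position error constant is infinite and e_ss = 1/(1+∞) = 0.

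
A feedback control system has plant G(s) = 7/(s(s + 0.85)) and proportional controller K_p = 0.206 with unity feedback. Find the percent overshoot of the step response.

30.5%

From 1 + K_pG(s) = 0: s² + 0.85s + 1.442 = 0 ⇒ ω_n = 1.201, ζ = 0.3539.
%OS = 100·exp(−πζ/√(1−ζ²)) = 100·exp(−π·0.3539/√0.8747) = 30.5%.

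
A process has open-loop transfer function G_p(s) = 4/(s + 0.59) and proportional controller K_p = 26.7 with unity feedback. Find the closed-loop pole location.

s = -107.4

Closed-loop transfer function: T(s) = K_p·G_p(s)/(1 + K_p·G_p(s)) = 106.8/(s + 0.59 + 106.8) = 106.8/(s + 107.4).
The closed-loop pole is at s = −107.4.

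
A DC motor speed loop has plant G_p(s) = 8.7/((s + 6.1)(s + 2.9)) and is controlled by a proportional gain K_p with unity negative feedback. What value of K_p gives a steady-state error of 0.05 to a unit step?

K_p = 38.6

The loop is type 0, so e_ss(step) = 1/(1 + K_pos) with K_pos = K_p·G_p(0).
G_p(0) = 0.4918. Require 1/(1 + K_p·0.4918) = 0.05, so 1 + 0.4918·K_p = 20.
K_p = (20 − 1)/0.4918 = 38.6.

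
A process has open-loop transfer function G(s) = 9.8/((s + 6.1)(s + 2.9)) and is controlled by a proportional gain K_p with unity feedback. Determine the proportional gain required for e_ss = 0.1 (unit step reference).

Steady-state error for a unit step on this type-0 loop is 1/(1 + K_p·G(0)).
G(0) = 0.554. Require 1/(1 + K_p·0.554) = 0.1, so 1 + 0.554·K_p = 10.
K_p = (10 − 1)/0.554 = 16.2.

K_p = 16.2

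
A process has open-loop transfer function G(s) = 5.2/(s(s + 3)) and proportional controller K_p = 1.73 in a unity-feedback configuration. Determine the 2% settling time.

From 1 + K_pG(s) = 0: s² + 3s + 8.996 = 0 ⇒ ω_n = 2.999, ζ = 0.5001.
2% settling time T_s ≈ 4/(ζω_n) = 4/1.5 = 2.67 s.

T_s ≈ 2.67 s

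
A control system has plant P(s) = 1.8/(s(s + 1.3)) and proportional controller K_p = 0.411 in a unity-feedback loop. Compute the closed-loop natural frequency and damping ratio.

ω_n = 0.86 rad/s, ζ = 0.756

The closed-loop denominator is s(s+1.3) + 0.411·1.8 = s² + 1.3s + 0.7398.
So ω_n² = 0.7398 ⇒ ω_n = 0.8601 rad/s, and ζ = 1.3/(2ω_n) = 0.756.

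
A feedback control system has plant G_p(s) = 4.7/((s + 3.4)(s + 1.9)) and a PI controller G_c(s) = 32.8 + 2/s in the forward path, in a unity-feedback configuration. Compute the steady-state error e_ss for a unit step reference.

0

The open loop G_c(s)G_p(s) has a pole at the origin (type 1), so the static position error constant is infinite and e_ss = 1/(1+∞) = 0.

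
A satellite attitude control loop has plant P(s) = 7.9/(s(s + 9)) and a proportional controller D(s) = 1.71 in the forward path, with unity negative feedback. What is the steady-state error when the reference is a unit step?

The open loop D(s)P(s) has a pole at the origin (type 1), so the static position error constant is infinite and e_ss = 1/(1+∞) = 0.

0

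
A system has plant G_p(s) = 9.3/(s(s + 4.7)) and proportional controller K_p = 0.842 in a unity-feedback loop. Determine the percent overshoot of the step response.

0.775%

From 1 + K_pG_p(s) = 0: s² + 4.7s + 7.831 = 0 ⇒ ω_n = 2.798, ζ = 0.8398.
%OS = 100·exp(−πζ/√(1−ζ²)) = 100·exp(−π·0.8398/√0.2948) = 0.775%.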